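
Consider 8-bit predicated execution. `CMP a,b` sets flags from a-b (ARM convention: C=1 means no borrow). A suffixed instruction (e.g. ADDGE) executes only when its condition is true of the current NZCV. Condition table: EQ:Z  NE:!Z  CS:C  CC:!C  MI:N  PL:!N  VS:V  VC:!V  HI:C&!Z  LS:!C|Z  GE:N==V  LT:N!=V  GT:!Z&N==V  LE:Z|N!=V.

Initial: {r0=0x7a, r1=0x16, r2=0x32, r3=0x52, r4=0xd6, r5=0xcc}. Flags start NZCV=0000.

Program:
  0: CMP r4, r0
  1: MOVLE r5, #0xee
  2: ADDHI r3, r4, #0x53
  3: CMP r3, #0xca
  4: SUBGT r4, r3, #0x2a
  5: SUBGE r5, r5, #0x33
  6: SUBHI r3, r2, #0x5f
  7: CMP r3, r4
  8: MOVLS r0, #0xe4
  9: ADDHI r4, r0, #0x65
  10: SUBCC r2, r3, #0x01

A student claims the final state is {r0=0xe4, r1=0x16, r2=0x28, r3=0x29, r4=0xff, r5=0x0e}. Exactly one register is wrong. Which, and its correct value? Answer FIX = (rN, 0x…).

FIX = (r5, 0xbb)

[0] flags=0011 → (cmp)
[1] flags=0011 LE?T → r5=0xee
[2] flags=0011 HI?T → r3=0x29
[3] flags=0000 → (cmp)
[4] flags=0000 GT?T → r4=0xff
[5] flags=0000 GE?T → r5=0xbb
[6] flags=0000 HI?F → skip
[7] flags=0000 → (cmp)
[8] flags=0000 LS?T → r0=0xe4
[9] flags=0000 HI?F → skip
[10] flags=0000 CC?T → r2=0x28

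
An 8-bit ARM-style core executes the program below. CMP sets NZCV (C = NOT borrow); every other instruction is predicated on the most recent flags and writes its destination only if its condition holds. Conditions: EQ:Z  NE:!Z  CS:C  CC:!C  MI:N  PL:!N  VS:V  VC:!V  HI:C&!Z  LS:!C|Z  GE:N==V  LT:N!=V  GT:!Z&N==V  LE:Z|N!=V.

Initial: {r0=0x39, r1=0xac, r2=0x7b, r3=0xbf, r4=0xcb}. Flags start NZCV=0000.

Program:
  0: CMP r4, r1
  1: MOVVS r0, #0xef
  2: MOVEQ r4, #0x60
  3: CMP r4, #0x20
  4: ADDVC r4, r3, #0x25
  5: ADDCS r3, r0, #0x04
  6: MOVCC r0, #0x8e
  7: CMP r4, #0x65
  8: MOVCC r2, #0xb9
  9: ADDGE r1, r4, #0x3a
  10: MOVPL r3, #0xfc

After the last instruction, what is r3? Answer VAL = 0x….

0: ✓ CMP  NZCV=0010
1: · MOVVS
2: · MOVEQ
3: ✓ CMP  NZCV=1010
4: ✓ ADDVC  r4←0xe4
5: ✓ ADDCS  r3←0x3d
6: · MOVCC
7: ✓ CMP  NZCV=0011
8: · MOVCC
9: · ADDGE
10: ✓ MOVPL  r3←0xfc

VAL = 0xfc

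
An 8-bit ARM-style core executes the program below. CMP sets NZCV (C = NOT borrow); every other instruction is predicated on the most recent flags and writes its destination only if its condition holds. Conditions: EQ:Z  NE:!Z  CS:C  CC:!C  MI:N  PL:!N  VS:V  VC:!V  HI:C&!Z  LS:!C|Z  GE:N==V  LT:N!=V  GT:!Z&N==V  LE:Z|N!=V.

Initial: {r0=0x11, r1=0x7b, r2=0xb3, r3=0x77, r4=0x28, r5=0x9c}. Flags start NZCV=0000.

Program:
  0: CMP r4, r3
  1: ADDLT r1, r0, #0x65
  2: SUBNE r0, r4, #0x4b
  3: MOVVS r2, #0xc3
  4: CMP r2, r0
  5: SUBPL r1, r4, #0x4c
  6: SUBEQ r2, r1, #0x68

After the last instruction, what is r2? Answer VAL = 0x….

VAL = 0xb3

0: ✓ CMP  NZCV=1000
1: ✓ ADDLT  r1←0x76
2: ✓ SUBNE  r0←0xdd
3: · MOVVS
4: ✓ CMP  NZCV=1000
5: · SUBPL
6: · SUBEQ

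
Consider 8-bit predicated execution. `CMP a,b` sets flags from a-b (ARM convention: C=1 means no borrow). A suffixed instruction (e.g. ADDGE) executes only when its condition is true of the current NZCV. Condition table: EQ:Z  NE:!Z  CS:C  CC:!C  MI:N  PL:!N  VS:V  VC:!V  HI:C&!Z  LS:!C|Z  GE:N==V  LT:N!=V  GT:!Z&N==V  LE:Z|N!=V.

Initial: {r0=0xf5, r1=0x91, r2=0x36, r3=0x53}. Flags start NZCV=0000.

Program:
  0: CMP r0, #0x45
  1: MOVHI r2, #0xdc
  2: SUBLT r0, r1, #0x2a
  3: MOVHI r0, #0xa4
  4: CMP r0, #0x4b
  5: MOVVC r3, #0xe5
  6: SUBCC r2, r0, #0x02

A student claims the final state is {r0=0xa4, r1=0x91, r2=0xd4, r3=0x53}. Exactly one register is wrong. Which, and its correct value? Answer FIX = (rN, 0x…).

0: ✓ CMP  NZCV=1010
1: ✓ MOVHI  r2←0xdc
2: ✓ SUBLT  r0←0x67
3: ✓ MOVHI  r0←0xa4
4: ✓ CMP  NZCV=0011
5: · MOVVC
6: · SUBCC

FIX = (r2, 0xdc)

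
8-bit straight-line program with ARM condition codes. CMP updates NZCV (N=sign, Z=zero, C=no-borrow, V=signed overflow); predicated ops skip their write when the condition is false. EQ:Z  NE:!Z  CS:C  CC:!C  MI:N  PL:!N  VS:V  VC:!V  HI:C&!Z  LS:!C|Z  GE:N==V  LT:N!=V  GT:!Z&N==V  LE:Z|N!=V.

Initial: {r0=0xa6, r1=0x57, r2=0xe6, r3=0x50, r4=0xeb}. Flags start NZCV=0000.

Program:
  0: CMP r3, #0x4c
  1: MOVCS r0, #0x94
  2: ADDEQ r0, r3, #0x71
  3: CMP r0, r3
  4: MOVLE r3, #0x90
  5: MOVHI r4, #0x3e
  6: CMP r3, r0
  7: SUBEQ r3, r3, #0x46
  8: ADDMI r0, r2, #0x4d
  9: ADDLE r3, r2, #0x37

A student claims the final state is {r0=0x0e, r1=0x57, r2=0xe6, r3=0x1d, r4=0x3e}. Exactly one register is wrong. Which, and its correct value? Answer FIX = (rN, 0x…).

[0] flags=0010 → (cmp)
[1] flags=0010 CS?T → r0=0x94
[2] flags=0010 EQ?F → skip
[3] flags=0011 → (cmp)
[4] flags=0011 LE?T → r3=0x90
[5] flags=0011 HI?T → r4=0x3e
[6] flags=1000 → (cmp)
[7] flags=1000 EQ?F → skip
[8] flags=1000 MI?T → r0=0x33
[9] flags=1000 LE?T → r3=0x1d

FIX = (r0, 0x33)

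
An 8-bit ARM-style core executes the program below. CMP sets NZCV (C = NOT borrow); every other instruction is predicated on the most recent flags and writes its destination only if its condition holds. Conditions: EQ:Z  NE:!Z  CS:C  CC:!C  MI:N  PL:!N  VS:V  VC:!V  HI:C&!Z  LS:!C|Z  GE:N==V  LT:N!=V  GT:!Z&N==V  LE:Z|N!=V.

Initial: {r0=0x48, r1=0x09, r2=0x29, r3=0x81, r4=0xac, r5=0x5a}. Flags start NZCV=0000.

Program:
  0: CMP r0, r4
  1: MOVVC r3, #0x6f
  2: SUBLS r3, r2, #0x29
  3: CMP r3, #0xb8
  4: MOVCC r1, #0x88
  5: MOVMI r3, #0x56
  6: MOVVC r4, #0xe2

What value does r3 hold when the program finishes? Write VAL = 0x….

[0] flags=1001 → (cmp)
[1] flags=1001 VC?F → skip
[2] flags=1001 LS?T → r3=0x00
[3] flags=0000 → (cmp)
[4] flags=0000 CC?T → r1=0x88
[5] flags=0000 MI?F → skip
[6] flags=0000 VC?T → r4=0xe2

VAL = 0x00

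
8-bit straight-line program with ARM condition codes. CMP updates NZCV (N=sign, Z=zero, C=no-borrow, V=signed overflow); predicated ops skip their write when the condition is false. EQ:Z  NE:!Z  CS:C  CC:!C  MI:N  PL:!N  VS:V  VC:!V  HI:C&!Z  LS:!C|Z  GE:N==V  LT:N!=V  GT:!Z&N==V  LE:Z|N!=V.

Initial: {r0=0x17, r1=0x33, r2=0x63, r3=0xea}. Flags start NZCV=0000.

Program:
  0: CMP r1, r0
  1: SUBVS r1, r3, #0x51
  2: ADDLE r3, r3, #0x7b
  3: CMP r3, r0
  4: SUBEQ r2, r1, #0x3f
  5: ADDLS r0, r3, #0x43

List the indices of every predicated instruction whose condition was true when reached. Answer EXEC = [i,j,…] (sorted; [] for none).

0: ✓ CMP  NZCV=0010
1: · SUBVS
2: · ADDLE
3: ✓ CMP  NZCV=1010
4: · SUBEQ
5: · ADDLS

EXEC = []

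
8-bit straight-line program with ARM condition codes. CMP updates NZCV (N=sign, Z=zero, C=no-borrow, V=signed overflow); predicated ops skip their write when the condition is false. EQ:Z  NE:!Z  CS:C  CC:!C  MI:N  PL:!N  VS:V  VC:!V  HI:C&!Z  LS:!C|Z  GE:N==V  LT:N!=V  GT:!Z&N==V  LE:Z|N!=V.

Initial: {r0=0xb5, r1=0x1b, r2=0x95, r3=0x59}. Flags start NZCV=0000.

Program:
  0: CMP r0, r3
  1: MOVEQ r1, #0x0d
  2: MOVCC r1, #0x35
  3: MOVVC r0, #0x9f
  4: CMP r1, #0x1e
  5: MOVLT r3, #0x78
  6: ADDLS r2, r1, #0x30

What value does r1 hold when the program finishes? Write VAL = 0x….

VAL = 0x1b

[0] flags=0011 → (cmp)
[1] flags=0011 EQ?F → skip
[2] flags=0011 CC?F → skip
[3] flags=0011 VC?F → skip
[4] flags=1000 → (cmp)
[5] flags=1000 LT?T → r3=0x78
[6] flags=1000 LS?T → r2=0x4b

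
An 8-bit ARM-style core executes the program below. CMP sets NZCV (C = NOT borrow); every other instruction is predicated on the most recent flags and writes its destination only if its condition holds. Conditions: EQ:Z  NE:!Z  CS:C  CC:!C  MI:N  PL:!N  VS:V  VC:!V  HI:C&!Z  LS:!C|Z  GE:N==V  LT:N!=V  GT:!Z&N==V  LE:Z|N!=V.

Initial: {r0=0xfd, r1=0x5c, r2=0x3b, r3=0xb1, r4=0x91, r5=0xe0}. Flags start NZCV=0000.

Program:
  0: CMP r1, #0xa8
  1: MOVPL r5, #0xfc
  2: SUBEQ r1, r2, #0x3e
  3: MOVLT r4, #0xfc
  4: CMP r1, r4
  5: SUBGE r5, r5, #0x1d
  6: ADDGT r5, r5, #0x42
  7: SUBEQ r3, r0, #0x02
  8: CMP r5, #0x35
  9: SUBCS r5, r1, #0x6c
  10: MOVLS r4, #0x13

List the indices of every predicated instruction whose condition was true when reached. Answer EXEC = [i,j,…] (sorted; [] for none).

EXEC = [5,6,10]

0: ✓ CMP  NZCV=1001
1: · MOVPL
2: · SUBEQ
3: · MOVLT
4: ✓ CMP  NZCV=1001
5: ✓ SUBGE  r5←0xc3
6: ✓ ADDGT  r5←0x05
7: · SUBEQ
8: ✓ CMP  NZCV=1000
9: · SUBCS
10: ✓ MOVLS  r4←0x13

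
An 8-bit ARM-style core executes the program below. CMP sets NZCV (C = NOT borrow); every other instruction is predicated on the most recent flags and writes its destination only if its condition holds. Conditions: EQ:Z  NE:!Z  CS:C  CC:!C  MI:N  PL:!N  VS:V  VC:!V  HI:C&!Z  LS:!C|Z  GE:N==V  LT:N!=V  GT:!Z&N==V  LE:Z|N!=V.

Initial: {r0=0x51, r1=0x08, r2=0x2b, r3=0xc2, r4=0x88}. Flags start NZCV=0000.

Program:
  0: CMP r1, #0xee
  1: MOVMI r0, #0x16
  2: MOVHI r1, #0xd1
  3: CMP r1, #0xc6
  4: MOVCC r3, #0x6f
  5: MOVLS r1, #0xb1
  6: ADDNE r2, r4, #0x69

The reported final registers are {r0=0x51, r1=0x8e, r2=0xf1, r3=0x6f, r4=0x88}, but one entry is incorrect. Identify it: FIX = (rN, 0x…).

0: ✓ CMP  NZCV=0000
1: · MOVMI
2: · MOVHI
3: ✓ CMP  NZCV=0000
4: ✓ MOVCC  r3←0x6f
5: ✓ MOVLS  r1←0xb1
6: ✓ ADDNE  r2←0xf1

FIX = (r1, 0xb1)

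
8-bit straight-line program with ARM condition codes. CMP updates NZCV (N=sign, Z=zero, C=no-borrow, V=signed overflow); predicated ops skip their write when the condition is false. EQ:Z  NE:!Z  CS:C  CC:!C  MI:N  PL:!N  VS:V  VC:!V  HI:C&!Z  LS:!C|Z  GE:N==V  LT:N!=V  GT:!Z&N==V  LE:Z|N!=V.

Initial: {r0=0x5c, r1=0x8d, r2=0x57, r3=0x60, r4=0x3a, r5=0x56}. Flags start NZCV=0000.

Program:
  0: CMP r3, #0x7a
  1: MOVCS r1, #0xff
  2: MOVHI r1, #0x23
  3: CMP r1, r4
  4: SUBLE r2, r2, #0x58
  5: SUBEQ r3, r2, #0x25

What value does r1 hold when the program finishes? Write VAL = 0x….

VAL = 0x8d

0: ✓ CMP  NZCV=1000
1: · MOVCS
2: · MOVHI
3: ✓ CMP  NZCV=0011
4: ✓ SUBLE  r2←0xff
5: · SUBEQ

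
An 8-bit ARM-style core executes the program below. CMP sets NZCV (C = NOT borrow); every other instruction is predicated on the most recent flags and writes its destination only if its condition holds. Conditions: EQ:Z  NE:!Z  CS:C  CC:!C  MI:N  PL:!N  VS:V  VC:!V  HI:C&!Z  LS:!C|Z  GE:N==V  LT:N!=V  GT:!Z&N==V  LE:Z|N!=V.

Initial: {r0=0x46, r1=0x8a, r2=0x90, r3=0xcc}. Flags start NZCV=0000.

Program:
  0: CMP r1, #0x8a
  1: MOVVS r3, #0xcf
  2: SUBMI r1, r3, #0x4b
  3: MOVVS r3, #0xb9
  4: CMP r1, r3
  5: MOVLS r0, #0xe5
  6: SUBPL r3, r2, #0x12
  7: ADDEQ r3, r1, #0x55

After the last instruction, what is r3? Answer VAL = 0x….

0: ✓ CMP  NZCV=0110
1: · MOVVS
2: · SUBMI
3: · MOVVS
4: ✓ CMP  NZCV=1000
5: ✓ MOVLS  r0←0xe5
6: · SUBPL
7: · ADDEQ

VAL = 0xcc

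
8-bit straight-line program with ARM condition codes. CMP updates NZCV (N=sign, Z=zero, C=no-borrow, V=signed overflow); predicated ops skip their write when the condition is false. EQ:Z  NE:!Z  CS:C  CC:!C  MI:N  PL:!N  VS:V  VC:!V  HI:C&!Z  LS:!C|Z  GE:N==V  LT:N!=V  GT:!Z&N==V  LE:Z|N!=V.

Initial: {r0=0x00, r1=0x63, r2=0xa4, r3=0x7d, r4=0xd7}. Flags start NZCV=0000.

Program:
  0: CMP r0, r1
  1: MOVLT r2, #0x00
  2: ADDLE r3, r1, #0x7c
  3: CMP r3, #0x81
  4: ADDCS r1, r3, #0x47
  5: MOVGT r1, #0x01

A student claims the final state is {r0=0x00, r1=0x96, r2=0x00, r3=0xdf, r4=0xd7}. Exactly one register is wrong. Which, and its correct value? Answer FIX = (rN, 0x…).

0: ✓ CMP  NZCV=1000
1: ✓ MOVLT  r2←0x00
2: ✓ ADDLE  r3←0xdf
3: ✓ CMP  NZCV=0010
4: ✓ ADDCS  r1←0x26
5: ✓ MOVGT  r1←0x01

FIX = (r1, 0x01)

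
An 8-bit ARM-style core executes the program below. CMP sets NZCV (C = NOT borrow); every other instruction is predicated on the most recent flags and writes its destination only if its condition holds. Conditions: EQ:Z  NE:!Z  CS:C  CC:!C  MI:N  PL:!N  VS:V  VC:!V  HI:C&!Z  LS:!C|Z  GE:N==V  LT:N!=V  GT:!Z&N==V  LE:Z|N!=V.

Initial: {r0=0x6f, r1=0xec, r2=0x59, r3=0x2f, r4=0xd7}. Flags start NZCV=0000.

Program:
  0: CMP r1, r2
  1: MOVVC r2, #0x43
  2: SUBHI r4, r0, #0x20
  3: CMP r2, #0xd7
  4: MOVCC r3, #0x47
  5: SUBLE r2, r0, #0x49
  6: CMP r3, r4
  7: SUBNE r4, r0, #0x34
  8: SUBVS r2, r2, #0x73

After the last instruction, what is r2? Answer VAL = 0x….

VAL = 0x43

[0] flags=1010 → (cmp)
[1] flags=1010 VC?T → r2=0x43
[2] flags=1010 HI?T → r4=0x4f
[3] flags=0000 → (cmp)
[4] flags=0000 CC?T → r3=0x47
[5] flags=0000 LE?F → skip
[6] flags=1000 → (cmp)
[7] flags=1000 NE?T → r4=0x3b
[8] flags=1000 VS?F → skip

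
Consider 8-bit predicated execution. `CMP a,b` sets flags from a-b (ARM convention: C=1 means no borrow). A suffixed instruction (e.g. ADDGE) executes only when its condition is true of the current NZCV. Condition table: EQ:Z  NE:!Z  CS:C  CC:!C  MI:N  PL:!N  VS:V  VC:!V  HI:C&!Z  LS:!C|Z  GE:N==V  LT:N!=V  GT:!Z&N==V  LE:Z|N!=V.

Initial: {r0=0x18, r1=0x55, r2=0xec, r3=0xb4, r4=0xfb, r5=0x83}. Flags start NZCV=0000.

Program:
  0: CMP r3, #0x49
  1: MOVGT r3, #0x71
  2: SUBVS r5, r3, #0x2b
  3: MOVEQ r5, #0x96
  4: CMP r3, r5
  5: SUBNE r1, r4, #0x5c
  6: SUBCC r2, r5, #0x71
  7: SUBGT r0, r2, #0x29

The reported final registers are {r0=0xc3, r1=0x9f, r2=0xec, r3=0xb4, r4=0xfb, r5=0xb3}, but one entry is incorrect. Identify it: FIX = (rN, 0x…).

0: ✓ CMP  NZCV=0011
1: · MOVGT
2: ✓ SUBVS  r5←0x89
3: · MOVEQ
4: ✓ CMP  NZCV=0010
5: ✓ SUBNE  r1←0x9f
6: · SUBCC
7: ✓ SUBGT  r0←0xc3

FIX = (r5, 0x89)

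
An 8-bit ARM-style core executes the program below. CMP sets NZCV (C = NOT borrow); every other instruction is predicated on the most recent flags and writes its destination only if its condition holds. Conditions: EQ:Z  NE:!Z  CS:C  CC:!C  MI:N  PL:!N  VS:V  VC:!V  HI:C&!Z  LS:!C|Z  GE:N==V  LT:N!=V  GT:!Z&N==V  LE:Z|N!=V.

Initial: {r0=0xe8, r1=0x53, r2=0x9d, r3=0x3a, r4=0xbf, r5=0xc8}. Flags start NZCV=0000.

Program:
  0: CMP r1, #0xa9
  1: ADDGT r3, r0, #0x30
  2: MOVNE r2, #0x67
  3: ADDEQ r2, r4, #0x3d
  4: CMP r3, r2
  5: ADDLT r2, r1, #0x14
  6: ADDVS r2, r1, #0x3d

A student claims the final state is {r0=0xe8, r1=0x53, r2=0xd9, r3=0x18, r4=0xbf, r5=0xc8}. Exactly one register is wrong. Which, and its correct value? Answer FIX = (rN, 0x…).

FIX = (r2, 0x67)

[0] flags=1001 → (cmp)
[1] flags=1001 GT?T → r3=0x18
[2] flags=1001 NE?T → r2=0x67
[3] flags=1001 EQ?F → skip
[4] flags=1000 → (cmp)
[5] flags=1000 LT?T → r2=0x67
[6] flags=1000 VS?F → skip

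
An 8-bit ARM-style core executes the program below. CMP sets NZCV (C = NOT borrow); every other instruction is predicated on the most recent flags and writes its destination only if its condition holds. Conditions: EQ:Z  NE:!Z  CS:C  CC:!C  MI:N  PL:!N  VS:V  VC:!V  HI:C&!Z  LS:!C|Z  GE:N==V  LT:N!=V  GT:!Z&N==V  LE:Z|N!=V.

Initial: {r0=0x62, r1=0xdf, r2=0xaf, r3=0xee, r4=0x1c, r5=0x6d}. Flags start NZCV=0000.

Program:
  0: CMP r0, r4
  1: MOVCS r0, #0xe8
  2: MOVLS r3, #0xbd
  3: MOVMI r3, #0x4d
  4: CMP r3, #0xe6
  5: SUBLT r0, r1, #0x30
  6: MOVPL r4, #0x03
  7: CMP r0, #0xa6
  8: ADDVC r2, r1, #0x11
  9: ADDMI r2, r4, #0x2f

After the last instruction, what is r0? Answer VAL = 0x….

0: ✓ CMP  NZCV=0010
1: ✓ MOVCS  r0←0xe8
2: · MOVLS
3: · MOVMI
4: ✓ CMP  NZCV=0010
5: · SUBLT
6: ✓ MOVPL  r4←0x03
7: ✓ CMP  NZCV=0010
8: ✓ ADDVC  r2←0xf0
9: · ADDMI

VAL = 0xe8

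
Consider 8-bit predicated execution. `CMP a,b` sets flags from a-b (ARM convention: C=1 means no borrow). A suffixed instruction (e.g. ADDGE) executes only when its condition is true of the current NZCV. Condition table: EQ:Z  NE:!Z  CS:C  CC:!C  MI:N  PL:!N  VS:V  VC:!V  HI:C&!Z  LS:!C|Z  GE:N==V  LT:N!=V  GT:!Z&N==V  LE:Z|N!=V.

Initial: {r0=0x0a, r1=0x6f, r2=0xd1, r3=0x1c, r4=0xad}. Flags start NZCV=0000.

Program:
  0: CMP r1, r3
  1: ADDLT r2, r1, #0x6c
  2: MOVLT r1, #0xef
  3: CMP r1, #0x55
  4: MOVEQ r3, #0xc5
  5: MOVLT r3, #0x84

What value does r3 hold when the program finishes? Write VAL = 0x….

[0] flags=0010 → (cmp)
[1] flags=0010 LT?F → skip
[2] flags=0010 LT?F → skip
[3] flags=0010 → (cmp)
[4] flags=0010 EQ?F → skip
[5] flags=0010 LT?F → skip

VAL = 0x1c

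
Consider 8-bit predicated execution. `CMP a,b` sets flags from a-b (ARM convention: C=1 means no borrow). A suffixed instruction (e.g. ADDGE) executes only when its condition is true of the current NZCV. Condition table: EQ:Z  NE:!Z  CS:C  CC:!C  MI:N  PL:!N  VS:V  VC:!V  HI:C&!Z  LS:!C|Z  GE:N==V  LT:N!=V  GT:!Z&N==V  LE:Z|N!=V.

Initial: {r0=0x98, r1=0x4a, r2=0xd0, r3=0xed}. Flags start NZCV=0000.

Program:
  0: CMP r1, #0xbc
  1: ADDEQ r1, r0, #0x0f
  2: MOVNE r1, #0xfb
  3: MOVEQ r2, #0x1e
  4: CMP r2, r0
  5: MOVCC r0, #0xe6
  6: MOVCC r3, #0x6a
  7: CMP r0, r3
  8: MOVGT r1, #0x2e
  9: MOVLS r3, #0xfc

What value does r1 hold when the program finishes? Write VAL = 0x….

VAL = 0xfb

0: ✓ CMP  NZCV=1001
1: · ADDEQ
2: ✓ MOVNE  r1←0xfb
3: · MOVEQ
4: ✓ CMP  NZCV=0010
5: · MOVCC
6: · MOVCC
7: ✓ CMP  NZCV=1000
8: · MOVGT
9: ✓ MOVLS  r3←0xfc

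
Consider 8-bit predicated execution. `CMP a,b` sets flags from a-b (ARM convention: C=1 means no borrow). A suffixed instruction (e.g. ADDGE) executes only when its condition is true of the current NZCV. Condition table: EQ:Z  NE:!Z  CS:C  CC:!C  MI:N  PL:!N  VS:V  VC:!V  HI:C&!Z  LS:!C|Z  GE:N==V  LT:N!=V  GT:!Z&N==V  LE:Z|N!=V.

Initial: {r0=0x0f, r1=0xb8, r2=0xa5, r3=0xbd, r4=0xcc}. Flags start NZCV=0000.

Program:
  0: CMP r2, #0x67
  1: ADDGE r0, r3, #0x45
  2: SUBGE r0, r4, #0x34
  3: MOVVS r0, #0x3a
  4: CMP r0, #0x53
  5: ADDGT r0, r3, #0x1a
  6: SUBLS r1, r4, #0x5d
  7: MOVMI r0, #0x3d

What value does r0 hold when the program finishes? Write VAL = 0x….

VAL = 0x3d

[0] flags=0011 → (cmp)
[1] flags=0011 GE?F → skip
[2] flags=0011 GE?F → skip
[3] flags=0011 VS?T → r0=0x3a
[4] flags=1000 → (cmp)
[5] flags=1000 GT?F → skip
[6] flags=1000 LS?T → r1=0x6f
[7] flags=1000 MI?T → r0=0x3d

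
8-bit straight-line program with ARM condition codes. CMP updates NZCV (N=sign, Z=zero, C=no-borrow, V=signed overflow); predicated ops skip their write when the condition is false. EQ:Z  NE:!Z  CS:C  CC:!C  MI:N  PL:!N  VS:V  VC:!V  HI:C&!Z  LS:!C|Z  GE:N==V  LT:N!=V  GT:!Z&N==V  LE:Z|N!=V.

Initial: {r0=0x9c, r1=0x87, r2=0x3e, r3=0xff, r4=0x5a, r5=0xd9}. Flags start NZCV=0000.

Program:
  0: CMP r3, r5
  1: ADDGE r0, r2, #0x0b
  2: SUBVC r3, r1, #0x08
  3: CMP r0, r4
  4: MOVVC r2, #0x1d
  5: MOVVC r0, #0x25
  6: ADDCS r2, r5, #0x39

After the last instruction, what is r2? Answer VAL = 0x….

0: ✓ CMP  NZCV=0010
1: ✓ ADDGE  r0←0x49
2: ✓ SUBVC  r3←0x7f
3: ✓ CMP  NZCV=1000
4: ✓ MOVVC  r2←0x1d
5: ✓ MOVVC  r0←0x25
6: · ADDCS

VAL = 0x1d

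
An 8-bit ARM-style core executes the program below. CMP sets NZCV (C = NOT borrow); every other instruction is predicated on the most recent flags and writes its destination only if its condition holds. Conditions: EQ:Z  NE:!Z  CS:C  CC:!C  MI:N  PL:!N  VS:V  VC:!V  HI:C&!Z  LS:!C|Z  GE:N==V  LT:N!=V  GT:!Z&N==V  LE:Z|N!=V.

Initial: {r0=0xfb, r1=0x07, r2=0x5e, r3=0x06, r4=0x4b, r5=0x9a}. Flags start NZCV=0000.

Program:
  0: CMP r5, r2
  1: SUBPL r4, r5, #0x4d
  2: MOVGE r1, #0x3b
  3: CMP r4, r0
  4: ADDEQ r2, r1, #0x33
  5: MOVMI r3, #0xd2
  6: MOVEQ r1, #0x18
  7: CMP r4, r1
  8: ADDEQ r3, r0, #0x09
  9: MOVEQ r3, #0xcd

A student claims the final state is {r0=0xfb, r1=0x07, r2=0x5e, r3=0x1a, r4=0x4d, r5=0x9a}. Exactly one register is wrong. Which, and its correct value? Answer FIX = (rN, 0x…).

[0] flags=0011 → (cmp)
[1] flags=0011 PL?T → r4=0x4d
[2] flags=0011 GE?F → skip
[3] flags=0000 → (cmp)
[4] flags=0000 EQ?F → skip
[5] flags=0000 MI?F → skip
[6] flags=0000 EQ?F → skip
[7] flags=0010 → (cmp)
[8] flags=0010 EQ?F → skip
[9] flags=0010 EQ?F → skip

FIX = (r3, 0x06)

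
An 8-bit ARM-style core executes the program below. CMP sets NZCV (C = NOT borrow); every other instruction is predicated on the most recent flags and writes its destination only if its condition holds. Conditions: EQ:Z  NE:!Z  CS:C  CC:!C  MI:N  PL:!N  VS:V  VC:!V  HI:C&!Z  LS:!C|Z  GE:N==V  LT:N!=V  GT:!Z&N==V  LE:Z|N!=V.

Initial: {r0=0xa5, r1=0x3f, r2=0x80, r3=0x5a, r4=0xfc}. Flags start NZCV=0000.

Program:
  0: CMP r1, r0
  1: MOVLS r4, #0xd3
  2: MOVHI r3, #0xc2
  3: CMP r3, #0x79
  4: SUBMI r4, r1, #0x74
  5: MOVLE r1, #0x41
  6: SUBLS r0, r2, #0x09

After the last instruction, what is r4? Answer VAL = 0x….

VAL = 0xcb

[0] flags=1001 → (cmp)
[1] flags=1001 LS?T → r4=0xd3
[2] flags=1001 HI?F → skip
[3] flags=1000 → (cmp)
[4] flags=1000 MI?T → r4=0xcb
[5] flags=1000 LE?T → r1=0x41
[6] flags=1000 LS?T → r0=0x77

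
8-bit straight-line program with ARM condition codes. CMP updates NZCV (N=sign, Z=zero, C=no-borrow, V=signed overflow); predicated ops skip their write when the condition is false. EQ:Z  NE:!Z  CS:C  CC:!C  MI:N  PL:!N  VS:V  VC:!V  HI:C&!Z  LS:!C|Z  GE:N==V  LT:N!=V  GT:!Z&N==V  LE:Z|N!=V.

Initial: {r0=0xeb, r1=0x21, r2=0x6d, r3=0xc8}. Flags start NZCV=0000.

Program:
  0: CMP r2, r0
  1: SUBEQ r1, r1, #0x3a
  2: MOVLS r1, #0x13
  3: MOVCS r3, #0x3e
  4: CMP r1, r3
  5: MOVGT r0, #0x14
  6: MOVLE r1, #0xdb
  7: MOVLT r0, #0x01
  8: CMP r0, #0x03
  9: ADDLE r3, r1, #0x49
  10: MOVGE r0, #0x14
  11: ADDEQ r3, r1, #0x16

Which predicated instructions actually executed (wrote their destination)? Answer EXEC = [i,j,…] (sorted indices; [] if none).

0: ✓ CMP  NZCV=1001
1: · SUBEQ
2: ✓ MOVLS  r1←0x13
3: · MOVCS
4: ✓ CMP  NZCV=0000
5: ✓ MOVGT  r0←0x14
6: · MOVLE
7: · MOVLT
8: ✓ CMP  NZCV=0010
9: · ADDLE
10: ✓ MOVGE  r0←0x14
11: · ADDEQ

EXEC = [2,5,10]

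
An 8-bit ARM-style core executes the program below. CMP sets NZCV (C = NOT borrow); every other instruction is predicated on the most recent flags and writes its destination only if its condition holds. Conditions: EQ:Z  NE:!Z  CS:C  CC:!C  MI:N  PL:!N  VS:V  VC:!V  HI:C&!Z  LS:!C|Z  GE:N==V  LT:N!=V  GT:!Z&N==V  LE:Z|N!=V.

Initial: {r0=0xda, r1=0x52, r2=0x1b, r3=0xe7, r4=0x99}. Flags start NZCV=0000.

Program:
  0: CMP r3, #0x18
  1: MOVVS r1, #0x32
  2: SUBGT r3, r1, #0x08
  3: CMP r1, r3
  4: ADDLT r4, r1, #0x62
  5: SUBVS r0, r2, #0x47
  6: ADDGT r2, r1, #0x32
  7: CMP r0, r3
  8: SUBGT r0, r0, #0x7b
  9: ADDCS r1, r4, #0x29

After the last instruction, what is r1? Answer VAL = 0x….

VAL = 0x52

0: ✓ CMP  NZCV=1010
1: · MOVVS
2: · SUBGT
3: ✓ CMP  NZCV=0000
4: · ADDLT
5: · SUBVS
6: ✓ ADDGT  r2←0x84
7: ✓ CMP  NZCV=1000
8: · SUBGT
9: · ADDCS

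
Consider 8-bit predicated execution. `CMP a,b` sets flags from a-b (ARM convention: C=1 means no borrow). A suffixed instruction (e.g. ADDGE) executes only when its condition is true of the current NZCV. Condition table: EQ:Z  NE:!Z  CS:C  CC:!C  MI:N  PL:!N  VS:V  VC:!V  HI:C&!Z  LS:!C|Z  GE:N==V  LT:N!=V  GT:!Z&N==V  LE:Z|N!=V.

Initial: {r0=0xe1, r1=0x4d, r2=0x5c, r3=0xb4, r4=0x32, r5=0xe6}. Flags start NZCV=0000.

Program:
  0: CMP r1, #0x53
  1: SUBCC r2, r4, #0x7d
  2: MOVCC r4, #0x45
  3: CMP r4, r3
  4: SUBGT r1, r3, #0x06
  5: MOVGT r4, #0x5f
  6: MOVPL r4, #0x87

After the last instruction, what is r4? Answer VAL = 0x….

0: ✓ CMP  NZCV=1000
1: ✓ SUBCC  r2←0xb5
2: ✓ MOVCC  r4←0x45
3: ✓ CMP  NZCV=1001
4: ✓ SUBGT  r1←0xae
5: ✓ MOVGT  r4←0x5f
6: · MOVPL

VAL = 0x5f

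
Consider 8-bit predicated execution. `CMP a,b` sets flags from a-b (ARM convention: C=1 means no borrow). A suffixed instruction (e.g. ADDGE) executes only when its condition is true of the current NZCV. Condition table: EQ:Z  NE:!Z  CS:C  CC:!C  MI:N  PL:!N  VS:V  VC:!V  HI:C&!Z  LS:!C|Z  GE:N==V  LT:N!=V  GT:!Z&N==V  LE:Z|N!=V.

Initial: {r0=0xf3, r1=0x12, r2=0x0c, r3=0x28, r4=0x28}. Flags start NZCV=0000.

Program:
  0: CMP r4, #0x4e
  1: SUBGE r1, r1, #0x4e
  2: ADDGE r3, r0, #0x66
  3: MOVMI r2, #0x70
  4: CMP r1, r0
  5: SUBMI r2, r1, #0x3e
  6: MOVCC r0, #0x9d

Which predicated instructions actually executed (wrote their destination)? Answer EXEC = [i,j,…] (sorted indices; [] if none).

EXEC = [3,6]

[0] flags=1000 → (cmp)
[1] flags=1000 GE?F → skip
[2] flags=1000 GE?F → skip
[3] flags=1000 MI?T → r2=0x70
[4] flags=0000 → (cmp)
[5] flags=0000 MI?F → skip
[6] flags=0000 CC?T → r0=0x9d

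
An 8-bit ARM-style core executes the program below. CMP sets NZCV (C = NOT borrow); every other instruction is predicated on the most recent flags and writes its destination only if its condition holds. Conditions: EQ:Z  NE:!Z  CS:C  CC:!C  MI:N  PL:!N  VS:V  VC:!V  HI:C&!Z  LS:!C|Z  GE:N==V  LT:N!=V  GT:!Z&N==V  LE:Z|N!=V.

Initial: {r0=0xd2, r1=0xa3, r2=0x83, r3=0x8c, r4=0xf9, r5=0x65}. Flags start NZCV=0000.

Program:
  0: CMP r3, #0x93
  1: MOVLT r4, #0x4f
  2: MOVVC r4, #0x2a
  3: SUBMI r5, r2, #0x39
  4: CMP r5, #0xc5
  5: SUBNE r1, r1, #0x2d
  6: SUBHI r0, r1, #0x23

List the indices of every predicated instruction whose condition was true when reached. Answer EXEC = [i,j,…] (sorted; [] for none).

[0] flags=1000 → (cmp)
[1] flags=1000 LT?T → r4=0x4f
[2] flags=1000 VC?T → r4=0x2a
[3] flags=1000 MI?T → r5=0x4a
[4] flags=1001 → (cmp)
[5] flags=1001 NE?T → r1=0x76
[6] flags=1001 HI?F → skip

EXEC = [1,2,3,5]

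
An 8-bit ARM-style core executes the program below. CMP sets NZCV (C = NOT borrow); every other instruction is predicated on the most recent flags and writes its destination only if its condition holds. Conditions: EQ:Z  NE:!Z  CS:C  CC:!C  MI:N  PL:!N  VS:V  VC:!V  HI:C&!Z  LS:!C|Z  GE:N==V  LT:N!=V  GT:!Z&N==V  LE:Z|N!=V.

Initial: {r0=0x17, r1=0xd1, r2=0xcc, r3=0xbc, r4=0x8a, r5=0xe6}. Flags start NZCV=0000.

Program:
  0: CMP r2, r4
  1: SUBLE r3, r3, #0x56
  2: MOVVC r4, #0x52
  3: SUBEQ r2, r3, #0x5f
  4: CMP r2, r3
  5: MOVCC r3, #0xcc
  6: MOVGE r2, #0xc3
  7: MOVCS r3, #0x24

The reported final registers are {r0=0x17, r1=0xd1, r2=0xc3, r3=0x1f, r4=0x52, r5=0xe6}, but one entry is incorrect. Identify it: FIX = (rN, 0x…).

0: ✓ CMP  NZCV=0010
1: · SUBLE
2: ✓ MOVVC  r4←0x52
3: · SUBEQ
4: ✓ CMP  NZCV=0010
5: · MOVCC
6: ✓ MOVGE  r2←0xc3
7: ✓ MOVCS  r3←0x24

FIX = (r3, 0x24)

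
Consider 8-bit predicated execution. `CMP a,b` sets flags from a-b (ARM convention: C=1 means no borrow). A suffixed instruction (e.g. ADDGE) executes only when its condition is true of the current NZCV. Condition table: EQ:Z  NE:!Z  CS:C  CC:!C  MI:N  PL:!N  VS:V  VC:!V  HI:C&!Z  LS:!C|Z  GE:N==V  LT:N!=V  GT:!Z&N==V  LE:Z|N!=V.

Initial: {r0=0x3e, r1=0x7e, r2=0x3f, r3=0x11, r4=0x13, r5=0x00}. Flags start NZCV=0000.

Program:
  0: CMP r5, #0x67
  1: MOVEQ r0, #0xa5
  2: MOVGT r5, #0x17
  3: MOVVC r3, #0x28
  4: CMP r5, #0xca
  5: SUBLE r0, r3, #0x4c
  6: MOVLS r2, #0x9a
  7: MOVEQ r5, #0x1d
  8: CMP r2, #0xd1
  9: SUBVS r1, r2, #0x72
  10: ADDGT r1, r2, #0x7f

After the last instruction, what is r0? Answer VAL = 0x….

VAL = 0x3e

0: ✓ CMP  NZCV=1000
1: · MOVEQ
2: · MOVGT
3: ✓ MOVVC  r3←0x28
4: ✓ CMP  NZCV=0000
5: · SUBLE
6: ✓ MOVLS  r2←0x9a
7: · MOVEQ
8: ✓ CMP  NZCV=1000
9: · SUBVS
10: · ADDGT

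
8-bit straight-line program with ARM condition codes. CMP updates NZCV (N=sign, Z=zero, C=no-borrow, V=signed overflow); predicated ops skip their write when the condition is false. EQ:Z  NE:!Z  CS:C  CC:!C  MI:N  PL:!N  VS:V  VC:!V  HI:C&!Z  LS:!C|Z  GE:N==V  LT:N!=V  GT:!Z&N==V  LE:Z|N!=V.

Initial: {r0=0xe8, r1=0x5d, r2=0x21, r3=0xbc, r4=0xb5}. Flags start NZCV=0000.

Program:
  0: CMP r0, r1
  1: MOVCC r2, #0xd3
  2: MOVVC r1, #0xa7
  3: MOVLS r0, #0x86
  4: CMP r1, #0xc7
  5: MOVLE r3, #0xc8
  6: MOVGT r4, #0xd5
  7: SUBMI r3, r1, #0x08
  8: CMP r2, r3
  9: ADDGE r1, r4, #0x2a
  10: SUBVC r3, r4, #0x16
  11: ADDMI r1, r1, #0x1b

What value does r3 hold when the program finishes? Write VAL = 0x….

[0] flags=1010 → (cmp)
[1] flags=1010 CC?F → skip
[2] flags=1010 VC?T → r1=0xa7
[3] flags=1010 LS?F → skip
[4] flags=1000 → (cmp)
[5] flags=1000 LE?T → r3=0xc8
[6] flags=1000 GT?F → skip
[7] flags=1000 MI?T → r3=0x9f
[8] flags=1001 → (cmp)
[9] flags=1001 GE?T → r1=0xdf
[10] flags=1001 VC?F → skip
[11] flags=1001 MI?T → r1=0xfa

VAL = 0x9f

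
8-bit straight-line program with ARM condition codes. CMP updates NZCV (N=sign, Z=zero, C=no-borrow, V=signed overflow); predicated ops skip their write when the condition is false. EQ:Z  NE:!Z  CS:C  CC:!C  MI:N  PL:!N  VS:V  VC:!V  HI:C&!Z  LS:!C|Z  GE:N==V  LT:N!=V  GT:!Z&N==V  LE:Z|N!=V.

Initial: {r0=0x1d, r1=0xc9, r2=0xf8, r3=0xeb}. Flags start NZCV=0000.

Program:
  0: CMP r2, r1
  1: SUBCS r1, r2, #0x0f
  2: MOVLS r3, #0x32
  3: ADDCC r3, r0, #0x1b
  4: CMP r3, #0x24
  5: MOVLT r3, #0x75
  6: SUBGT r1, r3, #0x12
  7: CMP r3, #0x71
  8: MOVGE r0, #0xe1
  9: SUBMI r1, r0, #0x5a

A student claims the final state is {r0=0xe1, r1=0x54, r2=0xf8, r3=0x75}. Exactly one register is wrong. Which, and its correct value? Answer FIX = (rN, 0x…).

FIX = (r1, 0xe9)

[0] flags=0010 → (cmp)
[1] flags=0010 CS?T → r1=0xe9
[2] flags=0010 LS?F → skip
[3] flags=0010 CC?F → skip
[4] flags=1010 → (cmp)
[5] flags=1010 LT?T → r3=0x75
[6] flags=1010 GT?F → skip
[7] flags=0010 → (cmp)
[8] flags=0010 GE?T → r0=0xe1
[9] flags=0010 MI?F → skip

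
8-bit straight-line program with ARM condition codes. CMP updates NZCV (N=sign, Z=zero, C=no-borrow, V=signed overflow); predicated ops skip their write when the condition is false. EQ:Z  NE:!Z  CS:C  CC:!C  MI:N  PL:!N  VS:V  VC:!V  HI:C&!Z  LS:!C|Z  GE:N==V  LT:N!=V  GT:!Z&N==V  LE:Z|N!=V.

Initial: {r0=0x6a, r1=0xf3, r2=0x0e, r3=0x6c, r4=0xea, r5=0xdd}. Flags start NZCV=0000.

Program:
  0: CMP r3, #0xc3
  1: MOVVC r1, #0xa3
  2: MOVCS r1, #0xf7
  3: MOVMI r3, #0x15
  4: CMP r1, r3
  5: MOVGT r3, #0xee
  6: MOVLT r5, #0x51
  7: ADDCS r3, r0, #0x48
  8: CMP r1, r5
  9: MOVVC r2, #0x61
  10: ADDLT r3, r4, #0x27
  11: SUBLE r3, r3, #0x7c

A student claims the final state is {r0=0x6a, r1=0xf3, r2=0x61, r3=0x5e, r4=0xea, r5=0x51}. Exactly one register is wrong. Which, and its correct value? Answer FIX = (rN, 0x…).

FIX = (r3, 0x95)

[0] flags=1001 → (cmp)
[1] flags=1001 VC?F → skip
[2] flags=1001 CS?F → skip
[3] flags=1001 MI?T → r3=0x15
[4] flags=1010 → (cmp)
[5] flags=1010 GT?F → skip
[6] flags=1010 LT?T → r5=0x51
[7] flags=1010 CS?T → r3=0xb2
[8] flags=1010 → (cmp)
[9] flags=1010 VC?T → r2=0x61
[10] flags=1010 LT?T → r3=0x11
[11] flags=1010 LE?T → r3=0x95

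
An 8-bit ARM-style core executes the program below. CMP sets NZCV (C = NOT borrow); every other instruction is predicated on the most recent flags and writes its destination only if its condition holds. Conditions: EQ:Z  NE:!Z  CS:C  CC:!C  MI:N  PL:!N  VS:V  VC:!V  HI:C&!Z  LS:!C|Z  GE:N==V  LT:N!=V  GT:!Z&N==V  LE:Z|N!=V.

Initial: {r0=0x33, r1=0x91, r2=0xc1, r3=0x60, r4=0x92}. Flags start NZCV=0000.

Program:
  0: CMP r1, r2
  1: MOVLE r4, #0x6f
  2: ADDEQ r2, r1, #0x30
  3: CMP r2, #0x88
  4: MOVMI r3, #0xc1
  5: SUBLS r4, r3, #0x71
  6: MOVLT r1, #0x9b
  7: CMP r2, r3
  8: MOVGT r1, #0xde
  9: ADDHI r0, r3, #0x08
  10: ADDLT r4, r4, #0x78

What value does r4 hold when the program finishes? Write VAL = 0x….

0: ✓ CMP  NZCV=1000
1: ✓ MOVLE  r4←0x6f
2: · ADDEQ
3: ✓ CMP  NZCV=0010
4: · MOVMI
5: · SUBLS
6: · MOVLT
7: ✓ CMP  NZCV=0011
8: · MOVGT
9: ✓ ADDHI  r0←0x68
10: ✓ ADDLT  r4←0xe7

VAL = 0xe7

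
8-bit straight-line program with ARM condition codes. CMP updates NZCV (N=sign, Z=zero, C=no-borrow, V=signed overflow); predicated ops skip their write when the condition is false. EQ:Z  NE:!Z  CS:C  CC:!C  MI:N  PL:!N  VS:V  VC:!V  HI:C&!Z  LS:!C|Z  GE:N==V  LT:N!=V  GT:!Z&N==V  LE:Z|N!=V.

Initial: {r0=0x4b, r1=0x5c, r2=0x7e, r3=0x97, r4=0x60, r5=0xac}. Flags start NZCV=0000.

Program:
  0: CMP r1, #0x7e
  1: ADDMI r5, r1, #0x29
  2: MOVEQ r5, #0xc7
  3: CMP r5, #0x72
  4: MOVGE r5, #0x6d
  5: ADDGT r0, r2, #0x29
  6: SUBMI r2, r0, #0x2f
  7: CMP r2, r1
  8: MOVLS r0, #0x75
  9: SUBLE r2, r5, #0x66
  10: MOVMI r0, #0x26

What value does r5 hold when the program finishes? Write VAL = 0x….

[0] flags=1000 → (cmp)
[1] flags=1000 MI?T → r5=0x85
[2] flags=1000 EQ?F → skip
[3] flags=0011 → (cmp)
[4] flags=0011 GE?F → skip
[5] flags=0011 GT?F → skip
[6] flags=0011 MI?F → skip
[7] flags=0010 → (cmp)
[8] flags=0010 LS?F → skip
[9] flags=0010 LE?F → skip
[10] flags=0010 MI?F → skip

VAL = 0x85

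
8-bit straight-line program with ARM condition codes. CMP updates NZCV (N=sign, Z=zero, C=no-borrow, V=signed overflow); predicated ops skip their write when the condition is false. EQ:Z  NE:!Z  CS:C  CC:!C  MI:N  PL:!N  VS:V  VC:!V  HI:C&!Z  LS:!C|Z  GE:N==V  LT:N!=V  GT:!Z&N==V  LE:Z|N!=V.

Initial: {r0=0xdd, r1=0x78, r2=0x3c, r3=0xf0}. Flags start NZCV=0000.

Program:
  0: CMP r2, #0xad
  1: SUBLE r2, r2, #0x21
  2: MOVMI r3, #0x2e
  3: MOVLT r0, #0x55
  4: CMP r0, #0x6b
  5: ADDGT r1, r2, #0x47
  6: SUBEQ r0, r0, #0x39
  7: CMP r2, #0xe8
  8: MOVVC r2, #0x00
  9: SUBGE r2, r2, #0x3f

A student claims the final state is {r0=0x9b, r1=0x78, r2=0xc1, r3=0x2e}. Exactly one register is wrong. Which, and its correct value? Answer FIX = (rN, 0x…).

FIX = (r0, 0xdd)

0: ✓ CMP  NZCV=1001
1: · SUBLE
2: ✓ MOVMI  r3←0x2e
3: · MOVLT
4: ✓ CMP  NZCV=0011
5: · ADDGT
6: · SUBEQ
7: ✓ CMP  NZCV=0000
8: ✓ MOVVC  r2←0x00
9: ✓ SUBGE  r2←0xc1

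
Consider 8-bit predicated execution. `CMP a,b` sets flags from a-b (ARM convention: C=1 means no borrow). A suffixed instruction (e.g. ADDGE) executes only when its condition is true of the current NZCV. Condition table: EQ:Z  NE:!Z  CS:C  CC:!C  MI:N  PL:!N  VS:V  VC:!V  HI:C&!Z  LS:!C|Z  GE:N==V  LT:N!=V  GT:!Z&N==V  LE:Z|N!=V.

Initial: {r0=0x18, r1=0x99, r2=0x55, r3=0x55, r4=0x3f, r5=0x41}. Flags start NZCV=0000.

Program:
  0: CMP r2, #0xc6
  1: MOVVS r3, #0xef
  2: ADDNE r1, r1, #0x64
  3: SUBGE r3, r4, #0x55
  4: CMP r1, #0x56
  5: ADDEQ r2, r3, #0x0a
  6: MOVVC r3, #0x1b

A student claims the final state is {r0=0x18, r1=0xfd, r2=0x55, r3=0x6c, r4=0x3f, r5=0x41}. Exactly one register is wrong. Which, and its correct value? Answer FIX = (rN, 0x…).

FIX = (r3, 0x1b)

[0] flags=1001 → (cmp)
[1] flags=1001 VS?T → r3=0xef
[2] flags=1001 NE?T → r1=0xfd
[3] flags=1001 GE?T → r3=0xea
[4] flags=1010 → (cmp)
[5] flags=1010 EQ?F → skip
[6] flags=1010 VC?T → r3=0x1b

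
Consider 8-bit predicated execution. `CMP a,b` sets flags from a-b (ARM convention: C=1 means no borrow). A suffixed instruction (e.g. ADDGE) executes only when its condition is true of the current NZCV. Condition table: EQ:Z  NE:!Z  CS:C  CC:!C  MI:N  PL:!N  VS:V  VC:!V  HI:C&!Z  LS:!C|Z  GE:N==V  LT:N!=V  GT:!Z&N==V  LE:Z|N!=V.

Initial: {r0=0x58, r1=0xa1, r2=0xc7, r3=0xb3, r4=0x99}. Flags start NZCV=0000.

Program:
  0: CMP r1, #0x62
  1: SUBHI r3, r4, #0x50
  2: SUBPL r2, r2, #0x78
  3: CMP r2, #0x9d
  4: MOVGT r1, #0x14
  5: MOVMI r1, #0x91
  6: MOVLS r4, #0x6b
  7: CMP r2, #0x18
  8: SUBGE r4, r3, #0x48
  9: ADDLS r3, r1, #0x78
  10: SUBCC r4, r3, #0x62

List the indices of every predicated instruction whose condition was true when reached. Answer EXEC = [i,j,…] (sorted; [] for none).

0: ✓ CMP  NZCV=0011
1: ✓ SUBHI  r3←0x49
2: ✓ SUBPL  r2←0x4f
3: ✓ CMP  NZCV=1001
4: ✓ MOVGT  r1←0x14
5: ✓ MOVMI  r1←0x91
6: ✓ MOVLS  r4←0x6b
7: ✓ CMP  NZCV=0010
8: ✓ SUBGE  r4←0x01
9: · ADDLS
10: · SUBCC

EXEC = [1,2,4,5,6,8]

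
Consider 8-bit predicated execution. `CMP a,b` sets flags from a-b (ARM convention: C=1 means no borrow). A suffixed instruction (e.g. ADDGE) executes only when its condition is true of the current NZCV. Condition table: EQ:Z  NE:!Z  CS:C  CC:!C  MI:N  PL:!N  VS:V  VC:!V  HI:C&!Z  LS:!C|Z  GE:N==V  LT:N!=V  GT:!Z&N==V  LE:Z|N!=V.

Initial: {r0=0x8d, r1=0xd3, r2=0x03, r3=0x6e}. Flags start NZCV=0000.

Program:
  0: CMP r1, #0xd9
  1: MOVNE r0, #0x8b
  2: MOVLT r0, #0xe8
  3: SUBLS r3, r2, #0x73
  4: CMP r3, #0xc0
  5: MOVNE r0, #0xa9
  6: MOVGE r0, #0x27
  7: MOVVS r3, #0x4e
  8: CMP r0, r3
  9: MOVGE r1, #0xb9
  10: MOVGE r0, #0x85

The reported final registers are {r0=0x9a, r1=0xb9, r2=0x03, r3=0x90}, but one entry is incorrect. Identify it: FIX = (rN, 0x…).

FIX = (r0, 0x85)

0: ✓ CMP  NZCV=1000
1: ✓ MOVNE  r0←0x8b
2: ✓ MOVLT  r0←0xe8
3: ✓ SUBLS  r3←0x90
4: ✓ CMP  NZCV=1000
5: ✓ MOVNE  r0←0xa9
6: · MOVGE
7: · MOVVS
8: ✓ CMP  NZCV=0010
9: ✓ MOVGE  r1←0xb9
10: ✓ MOVGE  r0←0x85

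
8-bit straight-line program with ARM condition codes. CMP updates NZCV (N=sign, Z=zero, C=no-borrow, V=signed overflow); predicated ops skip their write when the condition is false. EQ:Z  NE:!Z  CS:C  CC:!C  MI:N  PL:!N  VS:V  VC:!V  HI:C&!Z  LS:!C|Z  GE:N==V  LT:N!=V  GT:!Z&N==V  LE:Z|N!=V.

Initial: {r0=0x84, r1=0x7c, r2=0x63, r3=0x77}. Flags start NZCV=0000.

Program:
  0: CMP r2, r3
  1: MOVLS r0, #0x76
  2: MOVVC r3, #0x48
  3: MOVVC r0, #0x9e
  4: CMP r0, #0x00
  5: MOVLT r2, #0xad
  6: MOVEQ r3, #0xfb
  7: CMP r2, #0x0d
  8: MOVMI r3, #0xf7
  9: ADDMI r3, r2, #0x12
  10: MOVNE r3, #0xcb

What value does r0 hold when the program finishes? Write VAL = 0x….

VAL = 0x9e

[0] flags=1000 → (cmp)
[1] flags=1000 LS?T → r0=0x76
[2] flags=1000 VC?T → r3=0x48
[3] flags=1000 VC?T → r0=0x9e
[4] flags=1010 → (cmp)
[5] flags=1010 LT?T → r2=0xad
[6] flags=1010 EQ?F → skip
[7] flags=1010 → (cmp)
[8] flags=1010 MI?T → r3=0xf7
[9] flags=1010 MI?T → r3=0xbf
[10] flags=1010 NE?T → r3=0xcb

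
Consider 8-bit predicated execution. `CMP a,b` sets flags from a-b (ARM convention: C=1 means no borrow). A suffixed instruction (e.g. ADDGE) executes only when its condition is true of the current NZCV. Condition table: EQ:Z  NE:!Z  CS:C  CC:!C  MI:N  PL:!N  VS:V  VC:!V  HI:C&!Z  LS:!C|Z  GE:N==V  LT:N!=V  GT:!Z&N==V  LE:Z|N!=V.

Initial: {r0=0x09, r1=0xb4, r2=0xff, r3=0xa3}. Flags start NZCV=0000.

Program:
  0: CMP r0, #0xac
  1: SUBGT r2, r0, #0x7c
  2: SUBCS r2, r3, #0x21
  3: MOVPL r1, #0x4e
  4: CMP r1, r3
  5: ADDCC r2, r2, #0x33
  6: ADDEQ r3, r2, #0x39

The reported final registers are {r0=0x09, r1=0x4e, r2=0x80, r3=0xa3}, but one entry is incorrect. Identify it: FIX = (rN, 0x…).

0: ✓ CMP  NZCV=0000
1: ✓ SUBGT  r2←0x8d
2: · SUBCS
3: ✓ MOVPL  r1←0x4e
4: ✓ CMP  NZCV=1001
5: ✓ ADDCC  r2←0xc0
6: · ADDEQ

FIX = (r2, 0xc0)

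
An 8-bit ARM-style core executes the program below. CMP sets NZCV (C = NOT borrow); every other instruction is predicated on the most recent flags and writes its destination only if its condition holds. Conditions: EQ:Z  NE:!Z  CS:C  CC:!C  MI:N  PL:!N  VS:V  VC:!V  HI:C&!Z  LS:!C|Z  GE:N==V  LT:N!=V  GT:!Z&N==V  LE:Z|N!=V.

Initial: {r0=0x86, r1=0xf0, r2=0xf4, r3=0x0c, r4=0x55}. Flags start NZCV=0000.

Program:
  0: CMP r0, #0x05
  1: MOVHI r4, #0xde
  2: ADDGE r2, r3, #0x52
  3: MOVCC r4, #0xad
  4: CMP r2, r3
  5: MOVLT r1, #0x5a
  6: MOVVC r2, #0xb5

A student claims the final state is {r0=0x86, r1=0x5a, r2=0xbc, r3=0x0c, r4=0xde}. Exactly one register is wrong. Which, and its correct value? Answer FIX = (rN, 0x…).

[0] flags=1010 → (cmp)
[1] flags=1010 HI?T → r4=0xde
[2] flags=1010 GE?F → skip
[3] flags=1010 CC?F → skip
[4] flags=1010 → (cmp)
[5] flags=1010 LT?T → r1=0x5a
[6] flags=1010 VC?T → r2=0xb5

FIX = (r2, 0xb5)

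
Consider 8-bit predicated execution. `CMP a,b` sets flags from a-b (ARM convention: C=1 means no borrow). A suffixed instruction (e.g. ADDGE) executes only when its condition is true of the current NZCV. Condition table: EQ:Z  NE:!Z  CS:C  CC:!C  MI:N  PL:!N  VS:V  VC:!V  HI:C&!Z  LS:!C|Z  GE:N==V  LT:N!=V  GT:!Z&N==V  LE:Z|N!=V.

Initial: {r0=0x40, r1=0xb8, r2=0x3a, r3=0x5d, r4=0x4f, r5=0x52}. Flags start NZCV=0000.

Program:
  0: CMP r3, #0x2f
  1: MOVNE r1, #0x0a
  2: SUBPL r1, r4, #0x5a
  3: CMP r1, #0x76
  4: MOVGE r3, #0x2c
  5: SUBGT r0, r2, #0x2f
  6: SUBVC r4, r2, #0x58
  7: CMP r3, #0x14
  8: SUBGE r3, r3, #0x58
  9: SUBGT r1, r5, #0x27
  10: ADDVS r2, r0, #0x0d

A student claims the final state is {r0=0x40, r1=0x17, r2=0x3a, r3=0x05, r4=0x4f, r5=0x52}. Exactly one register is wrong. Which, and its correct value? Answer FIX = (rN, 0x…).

0: ✓ CMP  NZCV=0010
1: ✓ MOVNE  r1←0x0a
2: ✓ SUBPL  r1←0xf5
3: ✓ CMP  NZCV=0011
4: · MOVGE
5: · SUBGT
6: · SUBVC
7: ✓ CMP  NZCV=0010
8: ✓ SUBGE  r3←0x05
9: ✓ SUBGT  r1←0x2b
10: · ADDVS

FIX = (r1, 0x2b)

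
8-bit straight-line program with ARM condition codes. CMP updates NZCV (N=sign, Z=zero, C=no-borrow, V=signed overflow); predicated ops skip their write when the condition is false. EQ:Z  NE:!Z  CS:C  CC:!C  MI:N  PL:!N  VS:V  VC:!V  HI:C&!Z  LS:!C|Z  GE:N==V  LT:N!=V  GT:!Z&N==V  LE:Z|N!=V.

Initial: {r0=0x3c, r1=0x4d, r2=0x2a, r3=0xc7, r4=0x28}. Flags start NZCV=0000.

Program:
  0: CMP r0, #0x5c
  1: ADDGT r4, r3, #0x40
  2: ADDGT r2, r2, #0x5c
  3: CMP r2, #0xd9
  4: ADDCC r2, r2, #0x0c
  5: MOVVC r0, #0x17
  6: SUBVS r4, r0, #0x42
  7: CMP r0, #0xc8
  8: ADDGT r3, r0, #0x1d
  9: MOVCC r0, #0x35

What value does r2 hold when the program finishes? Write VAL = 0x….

0: ✓ CMP  NZCV=1000
1: · ADDGT
2: · ADDGT
3: ✓ CMP  NZCV=0000
4: ✓ ADDCC  r2←0x36
5: ✓ MOVVC  r0←0x17
6: · SUBVS
7: ✓ CMP  NZCV=0000
8: ✓ ADDGT  r3←0x34
9: ✓ MOVCC  r0←0x35

VAL = 0x36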